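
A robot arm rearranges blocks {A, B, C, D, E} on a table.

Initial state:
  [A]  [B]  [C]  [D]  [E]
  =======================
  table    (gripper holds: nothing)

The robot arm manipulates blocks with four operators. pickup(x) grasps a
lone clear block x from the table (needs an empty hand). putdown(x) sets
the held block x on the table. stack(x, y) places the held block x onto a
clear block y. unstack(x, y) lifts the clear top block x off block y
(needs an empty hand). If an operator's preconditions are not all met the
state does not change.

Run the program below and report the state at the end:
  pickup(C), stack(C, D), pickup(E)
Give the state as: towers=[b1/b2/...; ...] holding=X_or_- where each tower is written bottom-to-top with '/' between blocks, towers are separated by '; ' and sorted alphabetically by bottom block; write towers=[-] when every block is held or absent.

step 1 (pickup(C)): towers=[A; B; D; E] holding=C
step 2 (stack(C, D)): towers=[A; B; D/C; E] holding=-
step 3 (pickup(E)): towers=[A; B; D/C] holding=E

towers=[A; B; D/C] holding=E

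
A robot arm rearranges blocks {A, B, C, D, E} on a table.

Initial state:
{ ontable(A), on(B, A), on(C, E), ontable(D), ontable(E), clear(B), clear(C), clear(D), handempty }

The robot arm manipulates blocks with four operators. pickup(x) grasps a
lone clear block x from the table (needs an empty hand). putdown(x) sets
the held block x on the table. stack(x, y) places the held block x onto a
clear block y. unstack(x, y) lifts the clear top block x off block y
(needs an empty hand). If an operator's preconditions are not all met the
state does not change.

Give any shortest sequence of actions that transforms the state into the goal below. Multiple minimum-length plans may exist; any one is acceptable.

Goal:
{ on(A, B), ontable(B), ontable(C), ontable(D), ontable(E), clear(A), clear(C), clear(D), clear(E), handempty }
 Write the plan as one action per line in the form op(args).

unstack(B, A)
putdown(B)
pickup(A)
stack(A, B)
unstack(C, E)
putdown(C)

step 1 (unstack(B, A)): towers=[A; D; E/C] holding=B
step 2 (putdown(B)): towers=[A; B; D; E/C] holding=-
step 3 (pickup(A)): towers=[B; D; E/C] holding=A
step 4 (stack(A, B)): towers=[B/A; D; E/C] holding=-
step 5 (unstack(C, E)): towers=[B/A; D; E] holding=C
step 6 (putdown(C)): towers=[B/A; C; D; E] holding=-
goal check: towers=[B/A; C; D; E] holding=- — reached (length 6, optimal by BFS)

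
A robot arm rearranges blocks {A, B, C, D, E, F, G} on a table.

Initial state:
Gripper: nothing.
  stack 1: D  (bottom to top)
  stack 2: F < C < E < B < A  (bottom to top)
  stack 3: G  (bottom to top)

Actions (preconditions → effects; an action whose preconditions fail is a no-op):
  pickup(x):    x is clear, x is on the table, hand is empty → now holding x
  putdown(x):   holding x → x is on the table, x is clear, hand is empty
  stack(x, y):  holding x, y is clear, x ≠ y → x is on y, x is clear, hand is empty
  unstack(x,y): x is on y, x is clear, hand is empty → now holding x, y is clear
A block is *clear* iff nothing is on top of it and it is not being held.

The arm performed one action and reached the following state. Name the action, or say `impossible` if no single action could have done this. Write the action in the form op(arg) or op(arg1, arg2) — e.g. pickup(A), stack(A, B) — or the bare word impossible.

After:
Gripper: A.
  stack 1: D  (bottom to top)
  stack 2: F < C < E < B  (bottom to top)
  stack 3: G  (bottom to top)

unstack(A, B)

target: towers=[D; F/C/E/B; G] holding=A
         pickup(G) → towers=[D; F/C/E/B/A] holding=G
         pickup(D) → towers=[F/C/E/B/A; G] holding=D
     unstack(A, B) → towers=[D; F/C/E/B; G] holding=A  ← match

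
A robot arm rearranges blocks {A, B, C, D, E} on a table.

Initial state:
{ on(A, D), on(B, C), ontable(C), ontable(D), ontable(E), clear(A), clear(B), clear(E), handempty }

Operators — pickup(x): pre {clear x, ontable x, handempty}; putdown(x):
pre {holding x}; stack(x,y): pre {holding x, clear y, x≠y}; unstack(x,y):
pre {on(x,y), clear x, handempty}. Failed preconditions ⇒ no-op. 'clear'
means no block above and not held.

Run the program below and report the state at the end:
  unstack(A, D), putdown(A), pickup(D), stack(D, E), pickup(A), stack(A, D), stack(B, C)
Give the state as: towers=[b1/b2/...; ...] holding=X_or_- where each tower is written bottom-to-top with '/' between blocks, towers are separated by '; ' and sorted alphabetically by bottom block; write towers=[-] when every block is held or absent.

step 1 (unstack(A, D)): towers=[C/B; D; E] holding=A
step 2 (putdown(A)): towers=[A; C/B; D; E] holding=-
step 3 (pickup(D)): towers=[A; C/B; E] holding=D
step 4 (stack(D, E)): towers=[A; C/B; E/D] holding=-
step 5 (pickup(A)): towers=[C/B; E/D] holding=A
step 6 (stack(A, D)): towers=[C/B; E/D/A] holding=-
step 7 (stack(B, C)) [no-op]: towers=[C/B; E/D/A] holding=-

towers=[C/B; E/D/A] holding=-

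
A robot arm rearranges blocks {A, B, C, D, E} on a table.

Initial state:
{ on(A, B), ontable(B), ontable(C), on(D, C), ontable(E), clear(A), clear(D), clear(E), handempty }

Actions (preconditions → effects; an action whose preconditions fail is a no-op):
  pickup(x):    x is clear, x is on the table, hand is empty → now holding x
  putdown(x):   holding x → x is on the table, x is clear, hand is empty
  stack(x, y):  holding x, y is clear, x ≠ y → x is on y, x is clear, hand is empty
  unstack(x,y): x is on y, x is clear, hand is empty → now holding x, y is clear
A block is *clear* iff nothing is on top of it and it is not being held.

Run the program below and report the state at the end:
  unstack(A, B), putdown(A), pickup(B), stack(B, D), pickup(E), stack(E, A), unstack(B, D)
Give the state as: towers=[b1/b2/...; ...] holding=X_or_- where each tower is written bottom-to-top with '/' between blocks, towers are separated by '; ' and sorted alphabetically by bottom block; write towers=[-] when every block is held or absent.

step 1 (unstack(A, B)): towers=[B; C/D; E] holding=A
step 2 (putdown(A)): towers=[A; B; C/D; E] holding=-
step 3 (pickup(B)): towers=[A; C/D; E] holding=B
step 4 (stack(B, D)): towers=[A; C/D/B; E] holding=-
step 5 (pickup(E)): towers=[A; C/D/B] holding=E
step 6 (stack(E, A)): towers=[A/E; C/D/B] holding=-
step 7 (unstack(B, D)): towers=[A/E; C/D] holding=B

towers=[A/E; C/D] holding=B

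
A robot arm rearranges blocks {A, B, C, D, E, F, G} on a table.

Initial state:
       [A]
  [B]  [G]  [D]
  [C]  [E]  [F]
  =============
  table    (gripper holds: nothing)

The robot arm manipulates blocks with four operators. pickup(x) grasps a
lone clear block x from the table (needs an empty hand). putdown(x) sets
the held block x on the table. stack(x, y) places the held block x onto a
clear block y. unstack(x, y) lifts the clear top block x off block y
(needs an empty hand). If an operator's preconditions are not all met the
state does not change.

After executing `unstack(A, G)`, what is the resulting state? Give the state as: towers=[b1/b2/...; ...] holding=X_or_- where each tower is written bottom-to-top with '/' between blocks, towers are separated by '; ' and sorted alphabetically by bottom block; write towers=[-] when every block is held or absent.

towers=[C/B; E/G; F/D] holding=A

before: towers=[C/B; E/G/A; F/D] holding=-
pre[unstack(A, G)]: on(A,G) ok, clear(A) ok, handempty ok
all met → apply unstack(A, G)
after:  towers=[C/B; E/G; F/D] holding=A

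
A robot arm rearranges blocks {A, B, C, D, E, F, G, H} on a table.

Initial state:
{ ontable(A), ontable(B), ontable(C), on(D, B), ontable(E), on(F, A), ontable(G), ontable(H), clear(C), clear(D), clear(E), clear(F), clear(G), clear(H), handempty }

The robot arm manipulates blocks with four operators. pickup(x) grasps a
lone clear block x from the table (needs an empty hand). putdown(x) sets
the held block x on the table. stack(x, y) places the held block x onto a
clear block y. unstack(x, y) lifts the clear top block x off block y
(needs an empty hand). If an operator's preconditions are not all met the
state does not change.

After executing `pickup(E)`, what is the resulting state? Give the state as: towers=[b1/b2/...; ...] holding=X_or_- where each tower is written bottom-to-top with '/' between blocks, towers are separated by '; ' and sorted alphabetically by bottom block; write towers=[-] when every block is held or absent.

before: towers=[A/F; B/D; C; E; G; H] holding=-
pre[pickup(E)]: clear(E) ✓, ontable(E) ✓, handempty ✓
all met → apply pickup(E)
after:  towers=[A/F; B/D; C; G; H] holding=E

towers=[A/F; B/D; C; G; H] holding=E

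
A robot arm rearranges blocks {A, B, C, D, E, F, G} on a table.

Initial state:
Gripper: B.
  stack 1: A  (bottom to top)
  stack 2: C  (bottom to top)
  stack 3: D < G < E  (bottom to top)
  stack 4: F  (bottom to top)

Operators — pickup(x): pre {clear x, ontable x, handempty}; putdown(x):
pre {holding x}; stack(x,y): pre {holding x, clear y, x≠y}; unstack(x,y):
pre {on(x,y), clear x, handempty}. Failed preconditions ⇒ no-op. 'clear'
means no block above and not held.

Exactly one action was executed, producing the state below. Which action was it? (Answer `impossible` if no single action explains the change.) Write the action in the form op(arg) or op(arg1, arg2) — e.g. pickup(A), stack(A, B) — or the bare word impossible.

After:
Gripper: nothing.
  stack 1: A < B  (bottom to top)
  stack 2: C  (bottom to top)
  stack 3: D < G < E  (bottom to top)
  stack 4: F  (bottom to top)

target: towers=[A/B; C; D/G/E; F] holding=-
        putdown(B) → towers=[A; B; C; D/G/E; F] holding=-
       stack(B, F) → towers=[A; C; D/G/E; F/B] holding=-
       stack(B, A) → towers=[A/B; C; D/G/E; F] holding=-  ← match
       stack(B, E) → towers=[A; C; D/G/E/B; F] holding=-
       stack(B, C) → towers=[A; C/B; D/G/E; F] holding=-

stack(B, A)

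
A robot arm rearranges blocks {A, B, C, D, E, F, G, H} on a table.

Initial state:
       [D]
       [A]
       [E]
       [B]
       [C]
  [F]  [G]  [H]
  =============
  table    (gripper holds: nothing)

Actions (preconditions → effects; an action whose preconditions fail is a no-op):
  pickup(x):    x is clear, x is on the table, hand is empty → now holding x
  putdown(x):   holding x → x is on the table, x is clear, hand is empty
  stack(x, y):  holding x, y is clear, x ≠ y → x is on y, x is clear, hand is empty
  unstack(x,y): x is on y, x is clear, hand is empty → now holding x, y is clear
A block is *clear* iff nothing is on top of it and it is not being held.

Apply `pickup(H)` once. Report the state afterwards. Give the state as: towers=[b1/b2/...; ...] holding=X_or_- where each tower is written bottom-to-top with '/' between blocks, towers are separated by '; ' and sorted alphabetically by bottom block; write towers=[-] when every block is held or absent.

before: towers=[F; G/C/B/E/A/D; H] holding=-
pre[pickup(H)]: clear(H) ok, ontable(H) ok, handempty ok
all met → apply pickup(H)
after:  towers=[F; G/C/B/E/A/D] holding=H

towers=[F; G/C/B/E/A/D] holding=H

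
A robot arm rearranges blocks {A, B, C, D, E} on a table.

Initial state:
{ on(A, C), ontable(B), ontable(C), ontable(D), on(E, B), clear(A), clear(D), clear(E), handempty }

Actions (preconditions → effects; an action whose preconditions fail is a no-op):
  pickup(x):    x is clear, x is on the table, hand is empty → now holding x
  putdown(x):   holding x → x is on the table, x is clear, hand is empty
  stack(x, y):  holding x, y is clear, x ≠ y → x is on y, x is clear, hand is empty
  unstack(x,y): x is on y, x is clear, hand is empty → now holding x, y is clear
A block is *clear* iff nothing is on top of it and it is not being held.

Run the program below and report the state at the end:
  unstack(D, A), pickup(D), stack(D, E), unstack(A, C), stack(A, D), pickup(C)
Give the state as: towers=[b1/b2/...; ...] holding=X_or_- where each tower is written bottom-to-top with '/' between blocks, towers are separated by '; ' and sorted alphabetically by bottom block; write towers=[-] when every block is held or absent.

towers=[B/E/D/A] holding=C

step 1 (unstack(D, A)) [no-op]: towers=[B/E; C/A; D] holding=-
step 2 (pickup(D)): towers=[B/E; C/A] holding=D
step 3 (stack(D, E)): towers=[B/E/D; C/A] holding=-
step 4 (unstack(A, C)): towers=[B/E/D; C] holding=A
step 5 (stack(A, D)): towers=[B/E/D/A; C] holding=-
step 6 (pickup(C)): towers=[B/E/D/A] holding=C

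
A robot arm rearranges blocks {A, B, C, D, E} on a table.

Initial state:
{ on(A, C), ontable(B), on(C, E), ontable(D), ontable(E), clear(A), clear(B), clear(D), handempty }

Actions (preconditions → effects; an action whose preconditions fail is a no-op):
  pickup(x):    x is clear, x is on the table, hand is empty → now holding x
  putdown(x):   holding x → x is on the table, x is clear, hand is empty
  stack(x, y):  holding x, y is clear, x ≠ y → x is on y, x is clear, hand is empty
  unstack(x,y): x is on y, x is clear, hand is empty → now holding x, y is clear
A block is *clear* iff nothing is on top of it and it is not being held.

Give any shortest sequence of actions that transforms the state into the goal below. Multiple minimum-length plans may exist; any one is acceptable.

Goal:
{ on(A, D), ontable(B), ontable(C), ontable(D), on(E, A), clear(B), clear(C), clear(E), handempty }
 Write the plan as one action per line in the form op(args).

step 1 (unstack(A, C)): towers=[B; D; E/C] holding=A
step 2 (stack(A, D)): towers=[B; D/A; E/C] holding=-
step 3 (unstack(C, E)): towers=[B; D/A; E] holding=C
step 4 (putdown(C)): towers=[B; C; D/A; E] holding=-
step 5 (pickup(E)): towers=[B; C; D/A] holding=E
step 6 (stack(E, A)): towers=[B; C; D/A/E] holding=-
goal check: towers=[B; C; D/A/E] holding=- — reached (length 6, optimal by BFS)

unstack(A, C)
stack(A, D)
unstack(C, E)
putdown(C)
pickup(E)
stack(E, A)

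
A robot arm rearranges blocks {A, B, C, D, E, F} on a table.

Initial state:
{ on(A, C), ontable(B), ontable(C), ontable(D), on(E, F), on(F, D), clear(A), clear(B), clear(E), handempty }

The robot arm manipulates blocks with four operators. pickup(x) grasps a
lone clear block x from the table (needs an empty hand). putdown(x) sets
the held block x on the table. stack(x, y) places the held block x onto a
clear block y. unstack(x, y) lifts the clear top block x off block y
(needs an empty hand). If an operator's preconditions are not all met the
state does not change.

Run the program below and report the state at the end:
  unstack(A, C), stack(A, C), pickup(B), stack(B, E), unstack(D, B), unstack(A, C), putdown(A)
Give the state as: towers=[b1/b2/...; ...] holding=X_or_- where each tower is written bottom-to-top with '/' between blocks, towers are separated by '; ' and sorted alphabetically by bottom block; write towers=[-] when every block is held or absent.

towers=[A; C; D/F/E/B] holding=-

step 1 (unstack(A, C)): towers=[B; C; D/F/E] holding=A
step 2 (stack(A, C)): towers=[B; C/A; D/F/E] holding=-
step 3 (pickup(B)): towers=[C/A; D/F/E] holding=B
step 4 (stack(B, E)): towers=[C/A; D/F/E/B] holding=-
step 5 (unstack(D, B)) [no-op]: towers=[C/A; D/F/E/B] holding=-
step 6 (unstack(A, C)): towers=[C; D/F/E/B] holding=A
step 7 (putdown(A)): towers=[A; C; D/F/E/B] holding=-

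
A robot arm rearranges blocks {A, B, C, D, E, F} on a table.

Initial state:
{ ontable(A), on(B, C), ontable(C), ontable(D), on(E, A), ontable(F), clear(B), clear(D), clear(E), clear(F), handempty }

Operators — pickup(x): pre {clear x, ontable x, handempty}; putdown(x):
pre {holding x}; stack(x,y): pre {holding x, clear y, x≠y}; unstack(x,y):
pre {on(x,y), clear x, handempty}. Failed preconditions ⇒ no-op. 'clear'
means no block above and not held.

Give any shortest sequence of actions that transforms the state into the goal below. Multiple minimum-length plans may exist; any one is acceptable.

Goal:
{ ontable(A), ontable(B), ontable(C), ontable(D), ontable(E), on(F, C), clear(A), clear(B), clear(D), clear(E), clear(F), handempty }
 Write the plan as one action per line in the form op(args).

step 1 (unstack(B, C)): towers=[A/E; C; D; F] holding=B
step 2 (putdown(B)): towers=[A/E; B; C; D; F] holding=-
step 3 (pickup(F)): towers=[A/E; B; C; D] holding=F
step 4 (stack(F, C)): towers=[A/E; B; C/F; D] holding=-
step 5 (unstack(E, A)): towers=[A; B; C/F; D] holding=E
step 6 (putdown(E)): towers=[A; B; C/F; D; E] holding=-
goal check: towers=[A; B; C/F; D; E] holding=- — reached (length 6, optimal by BFS)

unstack(B, C)
putdown(B)
pickup(F)
stack(F, C)
unstack(E, A)
putdown(E)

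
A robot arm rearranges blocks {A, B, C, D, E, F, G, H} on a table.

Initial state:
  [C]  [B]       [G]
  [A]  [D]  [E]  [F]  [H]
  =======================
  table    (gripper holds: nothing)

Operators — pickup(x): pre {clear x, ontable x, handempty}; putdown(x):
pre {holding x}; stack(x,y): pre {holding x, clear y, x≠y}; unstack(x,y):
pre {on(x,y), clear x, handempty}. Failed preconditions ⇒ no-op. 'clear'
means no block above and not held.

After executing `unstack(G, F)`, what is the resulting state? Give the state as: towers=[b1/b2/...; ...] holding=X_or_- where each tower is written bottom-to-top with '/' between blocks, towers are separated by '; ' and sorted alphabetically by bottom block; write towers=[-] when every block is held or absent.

towers=[A/C; D/B; E; F; H] holding=G

before: towers=[A/C; D/B; E; F/G; H] holding=-
pre[unstack(G, F)]: on(G,F) yes, clear(G) yes, handempty yes
all met → apply unstack(G, F)
after:  towers=[A/C; D/B; E; F; H] holding=G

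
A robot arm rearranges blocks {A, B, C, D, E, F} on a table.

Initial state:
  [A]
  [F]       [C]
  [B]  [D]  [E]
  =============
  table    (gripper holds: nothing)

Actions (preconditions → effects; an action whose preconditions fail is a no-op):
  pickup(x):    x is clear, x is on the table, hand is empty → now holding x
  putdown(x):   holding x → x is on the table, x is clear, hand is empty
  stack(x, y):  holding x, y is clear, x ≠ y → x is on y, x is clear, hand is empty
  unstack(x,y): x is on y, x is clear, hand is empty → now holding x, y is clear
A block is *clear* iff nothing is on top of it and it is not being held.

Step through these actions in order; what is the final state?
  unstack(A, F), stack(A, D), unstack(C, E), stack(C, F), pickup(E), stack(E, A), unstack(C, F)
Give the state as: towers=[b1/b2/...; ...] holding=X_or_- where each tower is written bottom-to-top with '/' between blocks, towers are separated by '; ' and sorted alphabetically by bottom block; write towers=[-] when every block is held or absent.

towers=[B/F; D/A/E] holding=C

step 1 (unstack(A, F)): towers=[B/F; D; E/C] holding=A
step 2 (stack(A, D)): towers=[B/F; D/A; E/C] holding=-
step 3 (unstack(C, E)): towers=[B/F; D/A; E] holding=C
step 4 (stack(C, F)): towers=[B/F/C; D/A; E] holding=-
step 5 (pickup(E)): towers=[B/F/C; D/A] holding=E
step 6 (stack(E, A)): towers=[B/F/C; D/A/E] holding=-
step 7 (unstack(C, F)): towers=[B/F; D/A/E] holding=C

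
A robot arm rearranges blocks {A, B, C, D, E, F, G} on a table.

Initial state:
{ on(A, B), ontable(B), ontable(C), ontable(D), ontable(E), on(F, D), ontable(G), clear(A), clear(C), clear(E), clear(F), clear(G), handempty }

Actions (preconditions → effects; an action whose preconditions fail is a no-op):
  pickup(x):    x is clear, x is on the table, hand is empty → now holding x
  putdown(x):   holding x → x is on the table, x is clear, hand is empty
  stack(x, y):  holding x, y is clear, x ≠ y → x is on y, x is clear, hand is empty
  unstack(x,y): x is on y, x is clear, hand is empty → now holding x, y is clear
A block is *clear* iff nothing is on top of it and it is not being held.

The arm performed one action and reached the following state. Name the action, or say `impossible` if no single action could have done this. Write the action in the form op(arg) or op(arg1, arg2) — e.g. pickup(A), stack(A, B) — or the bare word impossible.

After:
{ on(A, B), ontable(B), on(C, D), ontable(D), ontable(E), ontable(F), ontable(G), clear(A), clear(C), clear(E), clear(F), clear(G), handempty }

impossible

target: towers=[B/A; D/C; E; F; G] holding=-
     unstack(F, D) → towers=[B/A; C; D; E; G] holding=F
         pickup(G) → towers=[B/A; C; D/F; E] holding=G
     unstack(A, B) → towers=[B; C; D/F; E; G] holding=A
         pickup(E) → towers=[B/A; C; D/F; G] holding=E
         pickup(C) → towers=[B/A; D/F; E; G] holding=C
none of the 5 applicable actions match → impossible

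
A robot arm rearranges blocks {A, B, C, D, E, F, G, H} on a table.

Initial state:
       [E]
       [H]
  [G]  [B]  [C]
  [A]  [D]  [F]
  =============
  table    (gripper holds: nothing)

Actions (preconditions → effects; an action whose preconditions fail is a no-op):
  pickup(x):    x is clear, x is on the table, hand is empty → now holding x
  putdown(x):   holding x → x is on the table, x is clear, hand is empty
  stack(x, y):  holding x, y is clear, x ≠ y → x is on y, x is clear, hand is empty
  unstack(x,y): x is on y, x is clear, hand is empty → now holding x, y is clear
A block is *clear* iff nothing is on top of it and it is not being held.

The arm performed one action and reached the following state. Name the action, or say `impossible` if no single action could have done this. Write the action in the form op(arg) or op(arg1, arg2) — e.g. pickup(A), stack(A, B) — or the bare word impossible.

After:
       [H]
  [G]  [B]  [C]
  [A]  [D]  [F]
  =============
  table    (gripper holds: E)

unstack(E, H)

target: towers=[A/G; D/B/H; F/C] holding=E
     unstack(G, A) → towers=[A; D/B/H/E; F/C] holding=G
     unstack(E, H) → towers=[A/G; D/B/H; F/C] holding=E  ← match
     unstack(C, F) → towers=[A/G; D/B/H/E; F] holding=C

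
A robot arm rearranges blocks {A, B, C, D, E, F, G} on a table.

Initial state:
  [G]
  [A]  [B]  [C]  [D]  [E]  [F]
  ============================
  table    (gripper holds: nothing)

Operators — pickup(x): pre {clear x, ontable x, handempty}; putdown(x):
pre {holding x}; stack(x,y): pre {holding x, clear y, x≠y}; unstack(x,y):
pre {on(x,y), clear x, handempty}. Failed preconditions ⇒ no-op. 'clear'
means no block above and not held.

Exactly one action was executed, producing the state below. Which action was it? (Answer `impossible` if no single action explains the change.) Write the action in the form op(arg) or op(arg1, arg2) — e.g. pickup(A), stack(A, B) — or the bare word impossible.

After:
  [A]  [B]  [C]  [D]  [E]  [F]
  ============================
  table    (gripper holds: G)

target: towers=[A; B; C; D; E; F] holding=G
         pickup(B) → towers=[A/G; C; D; E; F] holding=B
         pickup(F) → towers=[A/G; B; C; D; E] holding=F
     unstack(G, A) → towers=[A; B; C; D; E; F] holding=G  ← match
         pickup(D) → towers=[A/G; B; C; E; F] holding=D
         pickup(E) → towers=[A/G; B; C; D; F] holding=E
         pickup(C) → towers=[A/G; B; D; E; F] holding=C

unstack(G, A)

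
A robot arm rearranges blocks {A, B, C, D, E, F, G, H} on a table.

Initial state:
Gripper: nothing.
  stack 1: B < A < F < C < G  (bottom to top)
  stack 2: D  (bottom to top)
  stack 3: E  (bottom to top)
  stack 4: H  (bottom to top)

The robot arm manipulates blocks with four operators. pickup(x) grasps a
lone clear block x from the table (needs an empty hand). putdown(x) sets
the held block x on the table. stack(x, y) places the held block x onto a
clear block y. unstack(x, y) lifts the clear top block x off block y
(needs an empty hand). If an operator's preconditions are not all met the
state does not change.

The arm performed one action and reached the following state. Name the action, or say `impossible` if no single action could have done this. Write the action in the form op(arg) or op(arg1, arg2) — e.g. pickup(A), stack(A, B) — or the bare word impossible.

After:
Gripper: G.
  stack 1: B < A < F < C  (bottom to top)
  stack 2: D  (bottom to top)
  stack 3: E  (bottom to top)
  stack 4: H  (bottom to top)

unstack(G, C)

target: towers=[B/A/F/C; D; E; H] holding=G
     unstack(G, C) → towers=[B/A/F/C; D; E; H] holding=G  ← match
         pickup(E) → towers=[B/A/F/C/G; D; H] holding=E
         pickup(H) → towers=[B/A/F/C/G; D; E] holding=H
         pickup(D) → towers=[B/A/F/C/G; E; H] holding=D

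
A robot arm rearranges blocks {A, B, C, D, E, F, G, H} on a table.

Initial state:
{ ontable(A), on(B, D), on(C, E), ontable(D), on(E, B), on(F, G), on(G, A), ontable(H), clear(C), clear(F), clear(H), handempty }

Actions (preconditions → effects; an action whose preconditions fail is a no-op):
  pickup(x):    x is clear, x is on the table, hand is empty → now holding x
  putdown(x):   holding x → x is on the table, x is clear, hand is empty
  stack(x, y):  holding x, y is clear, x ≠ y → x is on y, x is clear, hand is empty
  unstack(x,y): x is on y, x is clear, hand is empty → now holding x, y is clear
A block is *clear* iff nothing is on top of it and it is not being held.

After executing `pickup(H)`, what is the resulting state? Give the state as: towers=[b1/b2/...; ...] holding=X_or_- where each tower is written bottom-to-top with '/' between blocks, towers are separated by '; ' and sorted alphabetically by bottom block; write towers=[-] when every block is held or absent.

towers=[A/G/F; D/B/E/C] holding=H

before: towers=[A/G/F; D/B/E/C; H] holding=-
pre[pickup(H)]: clear(H) ok, ontable(H) ok, handempty ok
all met → apply pickup(H)
after:  towers=[A/G/F; D/B/E/C] holding=H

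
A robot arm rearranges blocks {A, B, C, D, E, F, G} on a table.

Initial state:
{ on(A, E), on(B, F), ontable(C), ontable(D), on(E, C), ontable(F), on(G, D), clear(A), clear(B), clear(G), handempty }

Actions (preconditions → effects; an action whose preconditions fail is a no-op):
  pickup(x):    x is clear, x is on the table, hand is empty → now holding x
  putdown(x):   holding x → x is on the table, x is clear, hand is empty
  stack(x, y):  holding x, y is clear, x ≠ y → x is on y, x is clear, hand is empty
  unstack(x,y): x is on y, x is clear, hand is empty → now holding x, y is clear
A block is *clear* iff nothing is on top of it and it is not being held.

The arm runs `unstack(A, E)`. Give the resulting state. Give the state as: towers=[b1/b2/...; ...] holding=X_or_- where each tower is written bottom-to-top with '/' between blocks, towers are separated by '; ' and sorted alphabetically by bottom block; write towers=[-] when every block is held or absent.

before: towers=[C/E/A; D/G; F/B] holding=-
pre[unstack(A, E)]: on(A,E) ✓, clear(A) ✓, handempty ✓
all met → apply unstack(A, E)
after:  towers=[C/E; D/G; F/B] holding=A

towers=[C/E; D/G; F/B] holding=A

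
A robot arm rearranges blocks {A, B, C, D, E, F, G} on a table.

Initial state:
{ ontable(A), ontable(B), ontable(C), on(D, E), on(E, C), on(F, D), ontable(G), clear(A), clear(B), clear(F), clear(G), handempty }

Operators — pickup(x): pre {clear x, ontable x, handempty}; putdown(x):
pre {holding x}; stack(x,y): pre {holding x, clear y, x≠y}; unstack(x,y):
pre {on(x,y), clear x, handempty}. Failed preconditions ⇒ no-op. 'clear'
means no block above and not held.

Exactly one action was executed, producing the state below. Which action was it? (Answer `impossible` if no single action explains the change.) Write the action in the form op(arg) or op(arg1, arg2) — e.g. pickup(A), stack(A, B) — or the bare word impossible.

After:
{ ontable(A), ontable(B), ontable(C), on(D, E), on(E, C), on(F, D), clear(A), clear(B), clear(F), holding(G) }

pickup(G)

target: towers=[A; B; C/E/D/F] holding=G
         pickup(B) → towers=[A; C/E/D/F; G] holding=B
     unstack(F, D) → towers=[A; B; C/E/D; G] holding=F
         pickup(G) → towers=[A; B; C/E/D/F] holding=G  ← match
         pickup(A) → towers=[B; C/E/D/F; G] holding=A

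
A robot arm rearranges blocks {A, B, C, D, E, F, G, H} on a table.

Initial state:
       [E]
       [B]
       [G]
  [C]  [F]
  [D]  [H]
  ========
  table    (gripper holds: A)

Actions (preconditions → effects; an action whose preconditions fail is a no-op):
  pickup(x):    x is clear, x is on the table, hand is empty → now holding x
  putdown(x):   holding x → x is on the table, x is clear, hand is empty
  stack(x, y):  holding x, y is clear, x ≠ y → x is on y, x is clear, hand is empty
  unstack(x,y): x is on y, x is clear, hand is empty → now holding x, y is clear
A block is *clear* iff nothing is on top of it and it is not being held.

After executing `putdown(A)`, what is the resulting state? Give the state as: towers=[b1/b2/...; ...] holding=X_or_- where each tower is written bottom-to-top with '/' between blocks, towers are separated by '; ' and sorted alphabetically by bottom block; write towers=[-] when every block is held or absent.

before: towers=[D/C; H/F/G/B/E] holding=A
pre[putdown(A)]: holding(A) ✓
all met → apply putdown(A)
after:  towers=[A; D/C; H/F/G/B/E] holding=-

towers=[A; D/C; H/F/G/B/E] holding=-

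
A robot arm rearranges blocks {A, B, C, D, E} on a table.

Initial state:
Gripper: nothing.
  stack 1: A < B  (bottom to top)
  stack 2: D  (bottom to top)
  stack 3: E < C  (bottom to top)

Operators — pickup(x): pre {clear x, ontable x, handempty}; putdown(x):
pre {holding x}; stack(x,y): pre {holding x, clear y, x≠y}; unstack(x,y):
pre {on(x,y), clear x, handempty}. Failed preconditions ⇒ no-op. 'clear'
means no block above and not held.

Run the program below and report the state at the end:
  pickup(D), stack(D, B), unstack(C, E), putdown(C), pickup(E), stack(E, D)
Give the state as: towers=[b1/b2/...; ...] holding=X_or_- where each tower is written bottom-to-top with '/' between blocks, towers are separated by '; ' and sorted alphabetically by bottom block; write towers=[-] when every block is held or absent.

step 1 (pickup(D)): towers=[A/B; E/C] holding=D
step 2 (stack(D, B)): towers=[A/B/D; E/C] holding=-
step 3 (unstack(C, E)): towers=[A/B/D; E] holding=C
step 4 (putdown(C)): towers=[A/B/D; C; E] holding=-
step 5 (pickup(E)): towers=[A/B/D; C] holding=E
step 6 (stack(E, D)): towers=[A/B/D/E; C] holding=-

towers=[A/B/D/E; C] holding=-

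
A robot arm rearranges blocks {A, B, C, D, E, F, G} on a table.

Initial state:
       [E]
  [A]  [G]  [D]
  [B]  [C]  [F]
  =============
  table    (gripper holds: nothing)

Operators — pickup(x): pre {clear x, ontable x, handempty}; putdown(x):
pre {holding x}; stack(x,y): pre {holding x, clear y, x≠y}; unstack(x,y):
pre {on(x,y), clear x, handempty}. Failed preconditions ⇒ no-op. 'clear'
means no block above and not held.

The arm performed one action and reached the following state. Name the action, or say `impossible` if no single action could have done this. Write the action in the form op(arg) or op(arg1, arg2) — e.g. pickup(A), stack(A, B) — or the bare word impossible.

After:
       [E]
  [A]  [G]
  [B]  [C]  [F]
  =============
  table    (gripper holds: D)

target: towers=[B/A; C/G/E; F] holding=D
     unstack(D, F) → towers=[B/A; C/G/E; F] holding=D  ← match
     unstack(A, B) → towers=[B; C/G/E; F/D] holding=A
     unstack(E, G) → towers=[B/A; C/G; F/D] holding=E

unstack(D, F)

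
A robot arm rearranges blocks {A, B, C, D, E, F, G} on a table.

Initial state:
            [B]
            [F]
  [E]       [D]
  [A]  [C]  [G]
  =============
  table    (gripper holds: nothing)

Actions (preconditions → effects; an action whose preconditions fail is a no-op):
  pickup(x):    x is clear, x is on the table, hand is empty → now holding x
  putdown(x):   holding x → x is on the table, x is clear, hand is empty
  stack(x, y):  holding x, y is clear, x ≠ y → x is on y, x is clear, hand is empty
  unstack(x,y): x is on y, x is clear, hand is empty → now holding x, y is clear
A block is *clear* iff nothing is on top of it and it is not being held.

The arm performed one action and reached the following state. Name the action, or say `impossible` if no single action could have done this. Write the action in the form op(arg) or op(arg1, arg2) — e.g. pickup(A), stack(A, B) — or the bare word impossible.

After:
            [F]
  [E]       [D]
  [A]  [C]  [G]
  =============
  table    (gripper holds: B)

target: towers=[A/E; C; G/D/F] holding=B
     unstack(B, F) → towers=[A/E; C; G/D/F] holding=B  ← match
     unstack(E, A) → towers=[A; C; G/D/F/B] holding=E
         pickup(C) → towers=[A/E; G/D/F/B] holding=C

unstack(B, F)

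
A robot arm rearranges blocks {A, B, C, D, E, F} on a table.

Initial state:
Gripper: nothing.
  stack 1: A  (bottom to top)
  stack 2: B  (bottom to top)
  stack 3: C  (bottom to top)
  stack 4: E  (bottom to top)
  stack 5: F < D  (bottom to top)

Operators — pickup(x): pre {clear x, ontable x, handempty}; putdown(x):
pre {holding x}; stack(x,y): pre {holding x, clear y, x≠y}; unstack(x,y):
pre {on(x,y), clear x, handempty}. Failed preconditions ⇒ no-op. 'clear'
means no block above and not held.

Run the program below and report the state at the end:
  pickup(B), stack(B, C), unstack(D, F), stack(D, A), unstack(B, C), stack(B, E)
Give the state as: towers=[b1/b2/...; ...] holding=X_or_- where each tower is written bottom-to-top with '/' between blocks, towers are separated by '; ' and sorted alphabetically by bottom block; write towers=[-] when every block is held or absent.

step 1 (pickup(B)): towers=[A; C; E; F/D] holding=B
step 2 (stack(B, C)): towers=[A; C/B; E; F/D] holding=-
step 3 (unstack(D, F)): towers=[A; C/B; E; F] holding=D
step 4 (stack(D, A)): towers=[A/D; C/B; E; F] holding=-
step 5 (unstack(B, C)): towers=[A/D; C; E; F] holding=B
step 6 (stack(B, E)): towers=[A/D; C; E/B; F] holding=-

towers=[A/D; C; E/B; F] holding=-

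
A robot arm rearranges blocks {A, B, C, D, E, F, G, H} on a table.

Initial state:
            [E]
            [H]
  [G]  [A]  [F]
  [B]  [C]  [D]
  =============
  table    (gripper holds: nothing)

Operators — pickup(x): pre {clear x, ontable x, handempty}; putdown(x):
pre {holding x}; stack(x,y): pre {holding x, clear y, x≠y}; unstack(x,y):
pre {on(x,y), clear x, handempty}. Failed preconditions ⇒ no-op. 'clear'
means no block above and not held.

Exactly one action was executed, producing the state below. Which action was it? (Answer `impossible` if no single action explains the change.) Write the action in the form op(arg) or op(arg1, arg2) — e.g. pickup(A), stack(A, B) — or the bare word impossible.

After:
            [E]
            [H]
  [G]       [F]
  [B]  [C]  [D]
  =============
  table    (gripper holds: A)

unstack(A, C)

target: towers=[B/G; C; D/F/H/E] holding=A
     unstack(G, B) → towers=[B; C/A; D/F/H/E] holding=G
     unstack(A, C) → towers=[B/G; C; D/F/H/E] holding=A  ← match
     unstack(E, H) → towers=[B/G; C/A; D/F/H] holding=E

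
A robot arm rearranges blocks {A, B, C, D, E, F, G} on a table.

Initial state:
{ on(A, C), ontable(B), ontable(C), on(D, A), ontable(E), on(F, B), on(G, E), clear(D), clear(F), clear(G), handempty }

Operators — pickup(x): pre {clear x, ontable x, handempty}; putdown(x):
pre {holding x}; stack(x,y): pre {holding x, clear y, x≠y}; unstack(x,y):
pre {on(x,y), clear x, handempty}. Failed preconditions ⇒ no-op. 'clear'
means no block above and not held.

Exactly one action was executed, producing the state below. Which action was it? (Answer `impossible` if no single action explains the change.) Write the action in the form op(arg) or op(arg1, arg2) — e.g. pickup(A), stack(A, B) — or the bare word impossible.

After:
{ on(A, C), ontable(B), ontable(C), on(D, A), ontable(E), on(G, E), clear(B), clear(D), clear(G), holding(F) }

target: towers=[B; C/A/D; E/G] holding=F
     unstack(F, B) → towers=[B; C/A/D; E/G] holding=F  ← match
     unstack(G, E) → towers=[B/F; C/A/D; E] holding=G
     unstack(D, A) → towers=[B/F; C/A; E/G] holding=D

unstack(F, B)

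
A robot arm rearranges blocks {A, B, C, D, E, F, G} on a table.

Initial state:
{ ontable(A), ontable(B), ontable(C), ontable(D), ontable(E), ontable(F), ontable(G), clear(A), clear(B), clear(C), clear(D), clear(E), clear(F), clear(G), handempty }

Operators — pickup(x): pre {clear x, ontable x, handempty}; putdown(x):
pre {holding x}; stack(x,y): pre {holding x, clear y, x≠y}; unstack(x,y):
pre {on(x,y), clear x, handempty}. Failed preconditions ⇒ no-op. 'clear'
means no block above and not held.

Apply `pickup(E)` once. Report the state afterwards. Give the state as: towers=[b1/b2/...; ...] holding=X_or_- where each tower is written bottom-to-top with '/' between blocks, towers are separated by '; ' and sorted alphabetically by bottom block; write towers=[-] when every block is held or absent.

towers=[A; B; C; D; F; G] holding=E

before: towers=[A; B; C; D; E; F; G] holding=-
pre[pickup(E)]: clear(E) ✓, ontable(E) ✓, handempty ✓
all met → apply pickup(E)
after:  towers=[A; B; C; D; F; G] holding=E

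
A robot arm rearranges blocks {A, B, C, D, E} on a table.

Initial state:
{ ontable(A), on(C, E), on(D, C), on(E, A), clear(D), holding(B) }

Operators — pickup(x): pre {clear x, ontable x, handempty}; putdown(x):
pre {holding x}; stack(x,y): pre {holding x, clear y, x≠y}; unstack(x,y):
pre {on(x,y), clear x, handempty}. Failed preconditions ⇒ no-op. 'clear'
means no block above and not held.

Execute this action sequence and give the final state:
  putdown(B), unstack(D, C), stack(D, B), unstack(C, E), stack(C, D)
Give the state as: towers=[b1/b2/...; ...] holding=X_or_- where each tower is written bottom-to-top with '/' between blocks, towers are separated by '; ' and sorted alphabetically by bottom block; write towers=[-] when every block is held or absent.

step 1 (putdown(B)): towers=[A/E/C/D; B] holding=-
step 2 (unstack(D, C)): towers=[A/E/C; B] holding=D
step 3 (stack(D, B)): towers=[A/E/C; B/D] holding=-
step 4 (unstack(C, E)): towers=[A/E; B/D] holding=C
step 5 (stack(C, D)): towers=[A/E; B/D/C] holding=-

towers=[A/E; B/D/C] holding=-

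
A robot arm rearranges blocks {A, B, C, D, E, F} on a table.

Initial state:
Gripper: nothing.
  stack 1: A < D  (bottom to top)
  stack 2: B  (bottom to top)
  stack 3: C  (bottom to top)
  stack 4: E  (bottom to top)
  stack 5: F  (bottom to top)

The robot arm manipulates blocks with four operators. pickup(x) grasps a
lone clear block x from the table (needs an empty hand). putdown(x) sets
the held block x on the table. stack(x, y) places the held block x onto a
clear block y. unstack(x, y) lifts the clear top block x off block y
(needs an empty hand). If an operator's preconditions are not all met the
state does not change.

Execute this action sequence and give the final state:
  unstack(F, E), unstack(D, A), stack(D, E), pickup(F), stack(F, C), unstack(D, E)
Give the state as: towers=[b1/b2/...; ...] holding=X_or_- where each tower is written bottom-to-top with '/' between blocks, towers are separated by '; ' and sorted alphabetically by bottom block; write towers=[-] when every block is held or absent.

towers=[A; B; C/F; E] holding=D

step 1 (unstack(F, E)) [no-op]: towers=[A/D; B; C; E; F] holding=-
step 2 (unstack(D, A)): towers=[A; B; C; E; F] holding=D
step 3 (stack(D, E)): towers=[A; B; C; E/D; F] holding=-
step 4 (pickup(F)): towers=[A; B; C; E/D] holding=F
step 5 (stack(F, C)): towers=[A; B; C/F; E/D] holding=-
step 6 (unstack(D, E)): towers=[A; B; C/F; E] holding=D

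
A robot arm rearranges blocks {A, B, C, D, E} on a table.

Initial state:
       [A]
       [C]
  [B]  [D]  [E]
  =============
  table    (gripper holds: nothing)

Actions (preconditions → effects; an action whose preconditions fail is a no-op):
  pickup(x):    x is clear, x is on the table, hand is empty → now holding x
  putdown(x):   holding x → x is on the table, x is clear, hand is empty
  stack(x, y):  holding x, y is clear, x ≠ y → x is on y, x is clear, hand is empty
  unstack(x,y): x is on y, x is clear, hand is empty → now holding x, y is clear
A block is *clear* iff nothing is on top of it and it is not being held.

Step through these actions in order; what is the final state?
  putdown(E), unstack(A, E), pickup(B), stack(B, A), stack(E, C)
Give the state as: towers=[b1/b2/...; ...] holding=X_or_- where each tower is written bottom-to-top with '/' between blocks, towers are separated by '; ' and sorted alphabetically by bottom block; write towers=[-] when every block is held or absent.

towers=[D/C/A/B; E] holding=-

step 1 (putdown(E)) [no-op]: towers=[B; D/C/A; E] holding=-
step 2 (unstack(A, E)) [no-op]: towers=[B; D/C/A; E] holding=-
step 3 (pickup(B)): towers=[D/C/A; E] holding=B
step 4 (stack(B, A)): towers=[D/C/A/B; E] holding=-
step 5 (stack(E, C)) [no-op]: towers=[D/C/A/B; E] holding=-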